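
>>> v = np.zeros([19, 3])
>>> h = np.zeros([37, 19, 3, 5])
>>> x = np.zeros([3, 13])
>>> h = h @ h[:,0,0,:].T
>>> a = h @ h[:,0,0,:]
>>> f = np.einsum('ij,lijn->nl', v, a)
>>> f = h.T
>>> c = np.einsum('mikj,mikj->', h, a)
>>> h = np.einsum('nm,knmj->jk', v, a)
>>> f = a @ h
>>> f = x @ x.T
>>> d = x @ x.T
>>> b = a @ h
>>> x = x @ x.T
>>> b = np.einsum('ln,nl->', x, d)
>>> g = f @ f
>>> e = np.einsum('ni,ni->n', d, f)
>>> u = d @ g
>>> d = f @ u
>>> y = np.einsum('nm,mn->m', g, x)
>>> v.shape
(19, 3)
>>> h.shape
(37, 37)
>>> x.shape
(3, 3)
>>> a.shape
(37, 19, 3, 37)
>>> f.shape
(3, 3)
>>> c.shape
()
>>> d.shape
(3, 3)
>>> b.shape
()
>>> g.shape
(3, 3)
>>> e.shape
(3,)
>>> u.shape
(3, 3)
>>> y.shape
(3,)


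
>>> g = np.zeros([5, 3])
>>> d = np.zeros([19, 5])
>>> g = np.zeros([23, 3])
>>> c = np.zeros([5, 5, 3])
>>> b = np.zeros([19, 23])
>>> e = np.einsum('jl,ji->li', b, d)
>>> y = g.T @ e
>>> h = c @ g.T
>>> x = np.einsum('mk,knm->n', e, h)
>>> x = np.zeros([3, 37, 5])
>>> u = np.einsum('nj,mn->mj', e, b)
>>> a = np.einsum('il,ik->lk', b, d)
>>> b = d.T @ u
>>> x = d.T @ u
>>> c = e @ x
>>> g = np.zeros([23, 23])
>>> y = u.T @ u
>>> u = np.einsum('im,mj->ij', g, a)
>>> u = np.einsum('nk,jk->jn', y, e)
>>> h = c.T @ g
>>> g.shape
(23, 23)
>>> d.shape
(19, 5)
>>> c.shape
(23, 5)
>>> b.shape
(5, 5)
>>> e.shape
(23, 5)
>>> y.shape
(5, 5)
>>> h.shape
(5, 23)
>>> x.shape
(5, 5)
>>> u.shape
(23, 5)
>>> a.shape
(23, 5)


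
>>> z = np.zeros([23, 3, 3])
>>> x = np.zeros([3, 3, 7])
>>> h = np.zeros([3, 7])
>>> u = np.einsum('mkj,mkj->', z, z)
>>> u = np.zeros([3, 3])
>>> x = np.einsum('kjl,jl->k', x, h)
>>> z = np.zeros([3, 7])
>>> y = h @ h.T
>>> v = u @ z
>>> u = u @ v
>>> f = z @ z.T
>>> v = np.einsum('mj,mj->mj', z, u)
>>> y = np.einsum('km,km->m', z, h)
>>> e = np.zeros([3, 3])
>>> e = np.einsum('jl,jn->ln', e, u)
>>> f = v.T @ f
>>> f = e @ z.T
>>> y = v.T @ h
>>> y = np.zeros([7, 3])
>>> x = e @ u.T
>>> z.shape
(3, 7)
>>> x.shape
(3, 3)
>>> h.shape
(3, 7)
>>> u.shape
(3, 7)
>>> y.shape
(7, 3)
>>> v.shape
(3, 7)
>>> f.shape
(3, 3)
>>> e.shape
(3, 7)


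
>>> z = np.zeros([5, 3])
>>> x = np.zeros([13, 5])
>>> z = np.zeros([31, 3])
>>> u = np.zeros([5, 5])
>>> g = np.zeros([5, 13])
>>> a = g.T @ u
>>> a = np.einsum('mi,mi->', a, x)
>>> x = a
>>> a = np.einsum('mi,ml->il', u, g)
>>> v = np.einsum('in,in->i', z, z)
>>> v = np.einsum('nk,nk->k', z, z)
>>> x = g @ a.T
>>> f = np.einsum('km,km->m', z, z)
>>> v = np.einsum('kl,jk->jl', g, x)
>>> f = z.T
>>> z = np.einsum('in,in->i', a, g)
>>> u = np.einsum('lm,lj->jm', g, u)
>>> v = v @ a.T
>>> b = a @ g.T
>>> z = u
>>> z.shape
(5, 13)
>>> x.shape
(5, 5)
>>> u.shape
(5, 13)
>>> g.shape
(5, 13)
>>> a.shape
(5, 13)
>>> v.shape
(5, 5)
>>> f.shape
(3, 31)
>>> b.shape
(5, 5)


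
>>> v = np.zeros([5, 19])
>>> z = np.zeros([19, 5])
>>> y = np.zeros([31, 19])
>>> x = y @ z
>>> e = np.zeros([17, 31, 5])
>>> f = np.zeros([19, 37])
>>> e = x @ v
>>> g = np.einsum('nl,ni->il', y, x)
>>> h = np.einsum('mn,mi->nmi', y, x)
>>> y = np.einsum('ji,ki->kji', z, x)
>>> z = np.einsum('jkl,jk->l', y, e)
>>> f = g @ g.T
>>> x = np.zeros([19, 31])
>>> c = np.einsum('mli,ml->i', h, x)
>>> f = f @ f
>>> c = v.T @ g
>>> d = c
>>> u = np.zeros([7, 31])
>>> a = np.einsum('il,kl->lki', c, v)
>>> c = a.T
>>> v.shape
(5, 19)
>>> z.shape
(5,)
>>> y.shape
(31, 19, 5)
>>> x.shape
(19, 31)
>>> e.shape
(31, 19)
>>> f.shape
(5, 5)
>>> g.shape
(5, 19)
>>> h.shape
(19, 31, 5)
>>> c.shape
(19, 5, 19)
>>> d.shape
(19, 19)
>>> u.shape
(7, 31)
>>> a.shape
(19, 5, 19)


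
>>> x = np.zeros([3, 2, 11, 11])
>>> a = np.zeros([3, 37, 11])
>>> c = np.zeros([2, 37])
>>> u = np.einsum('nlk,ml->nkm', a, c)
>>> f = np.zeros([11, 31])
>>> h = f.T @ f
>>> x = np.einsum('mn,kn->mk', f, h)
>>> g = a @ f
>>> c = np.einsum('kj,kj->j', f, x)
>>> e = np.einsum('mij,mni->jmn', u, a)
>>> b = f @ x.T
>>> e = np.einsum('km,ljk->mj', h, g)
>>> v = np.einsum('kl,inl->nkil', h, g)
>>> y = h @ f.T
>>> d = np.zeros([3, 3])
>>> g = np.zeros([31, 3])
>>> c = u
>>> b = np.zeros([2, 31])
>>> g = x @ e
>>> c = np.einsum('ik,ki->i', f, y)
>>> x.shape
(11, 31)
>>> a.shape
(3, 37, 11)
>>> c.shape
(11,)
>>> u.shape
(3, 11, 2)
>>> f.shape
(11, 31)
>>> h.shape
(31, 31)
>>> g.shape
(11, 37)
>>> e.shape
(31, 37)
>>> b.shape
(2, 31)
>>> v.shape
(37, 31, 3, 31)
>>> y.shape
(31, 11)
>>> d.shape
(3, 3)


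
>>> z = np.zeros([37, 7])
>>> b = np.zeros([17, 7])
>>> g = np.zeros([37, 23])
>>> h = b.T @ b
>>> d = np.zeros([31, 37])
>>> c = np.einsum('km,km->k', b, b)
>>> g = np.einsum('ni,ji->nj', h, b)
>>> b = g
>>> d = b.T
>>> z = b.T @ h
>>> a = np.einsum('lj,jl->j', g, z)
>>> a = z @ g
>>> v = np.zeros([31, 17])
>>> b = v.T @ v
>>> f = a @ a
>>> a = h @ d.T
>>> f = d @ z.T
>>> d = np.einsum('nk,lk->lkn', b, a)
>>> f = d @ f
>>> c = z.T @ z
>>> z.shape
(17, 7)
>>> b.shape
(17, 17)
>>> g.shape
(7, 17)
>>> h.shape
(7, 7)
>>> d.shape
(7, 17, 17)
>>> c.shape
(7, 7)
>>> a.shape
(7, 17)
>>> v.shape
(31, 17)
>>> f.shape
(7, 17, 17)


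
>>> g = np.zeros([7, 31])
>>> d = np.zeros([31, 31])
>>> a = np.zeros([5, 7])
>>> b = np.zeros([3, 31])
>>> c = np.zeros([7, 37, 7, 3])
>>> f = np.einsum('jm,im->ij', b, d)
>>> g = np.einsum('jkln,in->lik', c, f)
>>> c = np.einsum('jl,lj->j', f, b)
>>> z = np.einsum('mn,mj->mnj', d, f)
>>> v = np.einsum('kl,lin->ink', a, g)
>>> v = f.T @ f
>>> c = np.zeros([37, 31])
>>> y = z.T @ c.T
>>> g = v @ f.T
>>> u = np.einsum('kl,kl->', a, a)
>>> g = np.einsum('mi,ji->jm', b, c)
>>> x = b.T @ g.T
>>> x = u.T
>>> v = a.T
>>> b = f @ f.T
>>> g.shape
(37, 3)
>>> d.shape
(31, 31)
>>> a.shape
(5, 7)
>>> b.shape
(31, 31)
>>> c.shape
(37, 31)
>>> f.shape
(31, 3)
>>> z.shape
(31, 31, 3)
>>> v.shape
(7, 5)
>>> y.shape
(3, 31, 37)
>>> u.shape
()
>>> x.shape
()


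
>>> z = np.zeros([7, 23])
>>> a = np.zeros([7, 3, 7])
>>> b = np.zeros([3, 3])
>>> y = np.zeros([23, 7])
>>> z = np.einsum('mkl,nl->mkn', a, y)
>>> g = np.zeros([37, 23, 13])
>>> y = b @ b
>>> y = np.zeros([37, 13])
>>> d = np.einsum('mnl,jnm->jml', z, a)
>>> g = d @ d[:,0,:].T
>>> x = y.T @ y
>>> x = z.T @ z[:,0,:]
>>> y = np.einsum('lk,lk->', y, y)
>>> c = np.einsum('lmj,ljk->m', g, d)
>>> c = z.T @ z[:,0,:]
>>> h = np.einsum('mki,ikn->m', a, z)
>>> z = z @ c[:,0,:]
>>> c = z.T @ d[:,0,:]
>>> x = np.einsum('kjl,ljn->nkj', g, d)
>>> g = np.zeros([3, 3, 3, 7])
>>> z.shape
(7, 3, 23)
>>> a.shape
(7, 3, 7)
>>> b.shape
(3, 3)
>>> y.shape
()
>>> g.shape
(3, 3, 3, 7)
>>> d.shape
(7, 7, 23)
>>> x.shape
(23, 7, 7)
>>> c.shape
(23, 3, 23)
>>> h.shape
(7,)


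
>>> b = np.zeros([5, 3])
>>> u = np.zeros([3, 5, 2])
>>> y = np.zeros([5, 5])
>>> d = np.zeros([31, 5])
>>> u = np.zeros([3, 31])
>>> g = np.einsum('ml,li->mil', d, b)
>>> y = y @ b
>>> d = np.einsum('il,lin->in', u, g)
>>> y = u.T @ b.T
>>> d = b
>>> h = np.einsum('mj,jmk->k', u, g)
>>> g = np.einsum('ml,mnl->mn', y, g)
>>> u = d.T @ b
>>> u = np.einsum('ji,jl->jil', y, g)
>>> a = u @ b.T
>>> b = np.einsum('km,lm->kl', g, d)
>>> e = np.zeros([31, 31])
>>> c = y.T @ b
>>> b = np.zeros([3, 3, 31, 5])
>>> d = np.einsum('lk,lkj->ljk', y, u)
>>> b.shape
(3, 3, 31, 5)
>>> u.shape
(31, 5, 3)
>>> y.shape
(31, 5)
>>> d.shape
(31, 3, 5)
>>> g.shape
(31, 3)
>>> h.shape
(5,)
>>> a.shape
(31, 5, 5)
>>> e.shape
(31, 31)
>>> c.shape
(5, 5)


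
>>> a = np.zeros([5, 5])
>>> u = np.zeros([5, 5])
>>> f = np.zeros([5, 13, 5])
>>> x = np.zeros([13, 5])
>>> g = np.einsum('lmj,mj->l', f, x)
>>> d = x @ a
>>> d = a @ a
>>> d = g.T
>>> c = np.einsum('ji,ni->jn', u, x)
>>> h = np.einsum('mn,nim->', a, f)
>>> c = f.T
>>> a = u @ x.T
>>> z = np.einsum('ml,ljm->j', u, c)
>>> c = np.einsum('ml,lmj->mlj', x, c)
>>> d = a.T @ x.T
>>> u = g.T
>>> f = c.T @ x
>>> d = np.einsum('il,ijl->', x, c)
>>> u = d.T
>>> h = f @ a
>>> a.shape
(5, 13)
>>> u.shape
()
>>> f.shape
(5, 5, 5)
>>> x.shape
(13, 5)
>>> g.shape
(5,)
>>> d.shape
()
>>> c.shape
(13, 5, 5)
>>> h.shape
(5, 5, 13)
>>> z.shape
(13,)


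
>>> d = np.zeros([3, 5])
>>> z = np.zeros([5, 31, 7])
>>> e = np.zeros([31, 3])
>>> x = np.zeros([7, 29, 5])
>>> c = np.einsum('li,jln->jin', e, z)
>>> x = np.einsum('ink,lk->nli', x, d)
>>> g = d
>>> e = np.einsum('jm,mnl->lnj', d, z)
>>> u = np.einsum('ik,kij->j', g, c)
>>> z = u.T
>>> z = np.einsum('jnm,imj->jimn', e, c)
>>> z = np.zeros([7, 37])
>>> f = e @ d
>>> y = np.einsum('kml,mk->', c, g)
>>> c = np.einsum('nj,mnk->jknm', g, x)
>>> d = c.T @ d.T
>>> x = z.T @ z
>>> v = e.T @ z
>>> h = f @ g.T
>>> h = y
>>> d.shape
(29, 3, 7, 3)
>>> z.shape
(7, 37)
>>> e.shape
(7, 31, 3)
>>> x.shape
(37, 37)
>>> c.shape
(5, 7, 3, 29)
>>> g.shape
(3, 5)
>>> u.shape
(7,)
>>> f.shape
(7, 31, 5)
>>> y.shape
()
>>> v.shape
(3, 31, 37)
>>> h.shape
()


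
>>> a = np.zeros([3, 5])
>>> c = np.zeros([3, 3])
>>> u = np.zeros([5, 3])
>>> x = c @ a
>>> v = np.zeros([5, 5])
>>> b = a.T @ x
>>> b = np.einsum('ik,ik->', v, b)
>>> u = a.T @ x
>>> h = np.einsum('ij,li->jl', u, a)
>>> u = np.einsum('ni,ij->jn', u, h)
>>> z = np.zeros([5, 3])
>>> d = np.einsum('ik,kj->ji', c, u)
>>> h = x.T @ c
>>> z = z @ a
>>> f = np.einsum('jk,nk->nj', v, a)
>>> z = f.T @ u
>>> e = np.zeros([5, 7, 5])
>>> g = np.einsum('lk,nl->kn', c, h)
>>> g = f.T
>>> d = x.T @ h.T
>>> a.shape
(3, 5)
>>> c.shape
(3, 3)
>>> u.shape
(3, 5)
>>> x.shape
(3, 5)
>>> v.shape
(5, 5)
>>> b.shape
()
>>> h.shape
(5, 3)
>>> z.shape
(5, 5)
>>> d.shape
(5, 5)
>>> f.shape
(3, 5)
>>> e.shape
(5, 7, 5)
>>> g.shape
(5, 3)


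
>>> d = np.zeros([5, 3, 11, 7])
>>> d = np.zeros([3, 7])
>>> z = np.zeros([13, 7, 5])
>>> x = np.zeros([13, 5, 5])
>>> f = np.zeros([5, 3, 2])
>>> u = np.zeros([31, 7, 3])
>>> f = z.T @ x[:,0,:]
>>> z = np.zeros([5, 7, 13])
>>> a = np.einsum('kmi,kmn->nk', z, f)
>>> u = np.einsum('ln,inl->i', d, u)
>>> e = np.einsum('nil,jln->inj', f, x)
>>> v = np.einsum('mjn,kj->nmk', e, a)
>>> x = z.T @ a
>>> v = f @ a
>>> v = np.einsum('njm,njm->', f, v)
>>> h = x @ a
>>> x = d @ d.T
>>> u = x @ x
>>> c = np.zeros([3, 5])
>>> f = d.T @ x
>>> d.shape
(3, 7)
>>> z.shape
(5, 7, 13)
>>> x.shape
(3, 3)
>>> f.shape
(7, 3)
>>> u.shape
(3, 3)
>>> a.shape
(5, 5)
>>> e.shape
(7, 5, 13)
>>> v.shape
()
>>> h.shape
(13, 7, 5)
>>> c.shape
(3, 5)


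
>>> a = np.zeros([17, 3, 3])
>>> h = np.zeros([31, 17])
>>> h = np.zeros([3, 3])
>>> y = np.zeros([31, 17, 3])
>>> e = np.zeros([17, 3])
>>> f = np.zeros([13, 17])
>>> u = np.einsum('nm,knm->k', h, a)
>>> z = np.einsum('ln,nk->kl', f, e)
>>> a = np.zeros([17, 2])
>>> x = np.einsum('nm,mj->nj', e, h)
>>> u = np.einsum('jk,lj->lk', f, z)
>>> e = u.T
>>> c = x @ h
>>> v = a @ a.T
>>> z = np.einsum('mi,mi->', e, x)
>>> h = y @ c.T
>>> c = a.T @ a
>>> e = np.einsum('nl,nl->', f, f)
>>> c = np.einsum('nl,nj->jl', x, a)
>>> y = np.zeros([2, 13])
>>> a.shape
(17, 2)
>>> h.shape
(31, 17, 17)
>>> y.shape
(2, 13)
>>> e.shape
()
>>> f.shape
(13, 17)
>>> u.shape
(3, 17)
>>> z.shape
()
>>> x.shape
(17, 3)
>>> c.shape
(2, 3)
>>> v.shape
(17, 17)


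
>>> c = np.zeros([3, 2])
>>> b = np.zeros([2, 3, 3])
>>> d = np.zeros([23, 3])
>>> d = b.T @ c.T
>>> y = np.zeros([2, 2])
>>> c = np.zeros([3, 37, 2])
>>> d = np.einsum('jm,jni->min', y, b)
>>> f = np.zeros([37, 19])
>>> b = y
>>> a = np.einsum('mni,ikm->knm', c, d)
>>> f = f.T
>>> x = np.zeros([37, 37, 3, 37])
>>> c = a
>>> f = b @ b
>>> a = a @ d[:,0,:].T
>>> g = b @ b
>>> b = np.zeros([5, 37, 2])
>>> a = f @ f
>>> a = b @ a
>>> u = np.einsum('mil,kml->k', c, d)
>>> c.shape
(3, 37, 3)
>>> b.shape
(5, 37, 2)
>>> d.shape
(2, 3, 3)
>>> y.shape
(2, 2)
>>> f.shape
(2, 2)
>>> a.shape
(5, 37, 2)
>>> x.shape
(37, 37, 3, 37)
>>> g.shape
(2, 2)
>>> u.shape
(2,)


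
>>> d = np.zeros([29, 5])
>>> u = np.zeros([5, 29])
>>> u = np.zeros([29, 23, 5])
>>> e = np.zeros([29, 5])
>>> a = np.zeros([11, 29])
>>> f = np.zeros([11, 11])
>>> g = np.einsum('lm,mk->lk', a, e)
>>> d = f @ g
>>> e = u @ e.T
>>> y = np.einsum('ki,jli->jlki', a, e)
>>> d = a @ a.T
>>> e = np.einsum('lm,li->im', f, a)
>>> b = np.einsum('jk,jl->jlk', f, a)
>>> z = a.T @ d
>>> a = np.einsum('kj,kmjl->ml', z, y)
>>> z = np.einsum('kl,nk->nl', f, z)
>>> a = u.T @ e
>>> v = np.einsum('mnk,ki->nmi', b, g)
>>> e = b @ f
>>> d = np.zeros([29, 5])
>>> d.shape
(29, 5)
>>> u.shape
(29, 23, 5)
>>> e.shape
(11, 29, 11)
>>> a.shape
(5, 23, 11)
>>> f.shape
(11, 11)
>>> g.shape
(11, 5)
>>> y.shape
(29, 23, 11, 29)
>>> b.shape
(11, 29, 11)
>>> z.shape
(29, 11)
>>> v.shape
(29, 11, 5)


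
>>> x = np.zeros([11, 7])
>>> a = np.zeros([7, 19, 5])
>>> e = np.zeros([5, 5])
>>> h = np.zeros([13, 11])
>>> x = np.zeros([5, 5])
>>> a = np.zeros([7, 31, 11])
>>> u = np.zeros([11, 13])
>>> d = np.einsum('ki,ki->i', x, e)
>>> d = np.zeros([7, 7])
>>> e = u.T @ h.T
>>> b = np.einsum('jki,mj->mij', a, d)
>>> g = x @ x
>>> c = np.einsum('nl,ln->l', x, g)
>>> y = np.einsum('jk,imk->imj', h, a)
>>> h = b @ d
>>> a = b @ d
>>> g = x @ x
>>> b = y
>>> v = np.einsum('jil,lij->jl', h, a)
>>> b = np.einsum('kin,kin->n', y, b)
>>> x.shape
(5, 5)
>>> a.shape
(7, 11, 7)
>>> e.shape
(13, 13)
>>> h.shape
(7, 11, 7)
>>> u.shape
(11, 13)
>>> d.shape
(7, 7)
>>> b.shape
(13,)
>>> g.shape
(5, 5)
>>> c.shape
(5,)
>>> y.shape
(7, 31, 13)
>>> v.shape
(7, 7)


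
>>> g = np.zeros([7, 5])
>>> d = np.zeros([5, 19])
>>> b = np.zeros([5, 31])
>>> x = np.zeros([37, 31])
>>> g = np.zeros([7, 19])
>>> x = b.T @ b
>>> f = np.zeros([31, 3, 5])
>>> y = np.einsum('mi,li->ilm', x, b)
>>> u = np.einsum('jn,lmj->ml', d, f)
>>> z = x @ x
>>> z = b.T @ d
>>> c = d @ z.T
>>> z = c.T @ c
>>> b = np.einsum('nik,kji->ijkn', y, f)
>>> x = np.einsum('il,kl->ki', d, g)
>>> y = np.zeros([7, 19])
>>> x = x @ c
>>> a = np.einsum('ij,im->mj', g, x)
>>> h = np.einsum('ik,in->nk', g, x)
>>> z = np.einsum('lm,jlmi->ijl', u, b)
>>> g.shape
(7, 19)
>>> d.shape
(5, 19)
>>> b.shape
(5, 3, 31, 31)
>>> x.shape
(7, 31)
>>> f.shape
(31, 3, 5)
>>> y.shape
(7, 19)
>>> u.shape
(3, 31)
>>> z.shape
(31, 5, 3)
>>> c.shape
(5, 31)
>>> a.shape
(31, 19)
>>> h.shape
(31, 19)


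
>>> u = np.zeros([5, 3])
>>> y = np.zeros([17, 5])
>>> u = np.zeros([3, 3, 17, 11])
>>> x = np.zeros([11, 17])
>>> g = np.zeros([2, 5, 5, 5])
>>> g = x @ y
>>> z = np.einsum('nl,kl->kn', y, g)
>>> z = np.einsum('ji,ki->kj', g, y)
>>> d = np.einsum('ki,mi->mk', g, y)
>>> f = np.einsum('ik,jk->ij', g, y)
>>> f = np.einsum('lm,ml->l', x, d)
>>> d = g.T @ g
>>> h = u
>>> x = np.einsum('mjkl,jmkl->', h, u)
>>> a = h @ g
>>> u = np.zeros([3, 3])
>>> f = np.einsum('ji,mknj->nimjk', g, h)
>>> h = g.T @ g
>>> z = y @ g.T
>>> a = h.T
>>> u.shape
(3, 3)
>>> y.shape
(17, 5)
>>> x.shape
()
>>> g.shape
(11, 5)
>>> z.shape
(17, 11)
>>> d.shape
(5, 5)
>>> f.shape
(17, 5, 3, 11, 3)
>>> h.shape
(5, 5)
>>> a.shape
(5, 5)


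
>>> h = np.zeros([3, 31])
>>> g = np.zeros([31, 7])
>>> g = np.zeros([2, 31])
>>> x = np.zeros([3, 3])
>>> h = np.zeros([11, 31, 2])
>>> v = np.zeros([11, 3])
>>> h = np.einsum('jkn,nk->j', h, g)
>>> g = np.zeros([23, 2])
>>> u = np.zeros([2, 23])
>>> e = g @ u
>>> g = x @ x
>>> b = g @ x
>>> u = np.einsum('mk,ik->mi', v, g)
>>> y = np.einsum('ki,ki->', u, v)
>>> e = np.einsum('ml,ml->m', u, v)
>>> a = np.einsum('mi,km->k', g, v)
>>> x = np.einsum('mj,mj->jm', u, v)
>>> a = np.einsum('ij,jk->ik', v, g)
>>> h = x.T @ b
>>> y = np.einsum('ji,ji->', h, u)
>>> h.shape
(11, 3)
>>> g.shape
(3, 3)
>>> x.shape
(3, 11)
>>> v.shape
(11, 3)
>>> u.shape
(11, 3)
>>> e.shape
(11,)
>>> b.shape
(3, 3)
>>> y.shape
()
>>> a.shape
(11, 3)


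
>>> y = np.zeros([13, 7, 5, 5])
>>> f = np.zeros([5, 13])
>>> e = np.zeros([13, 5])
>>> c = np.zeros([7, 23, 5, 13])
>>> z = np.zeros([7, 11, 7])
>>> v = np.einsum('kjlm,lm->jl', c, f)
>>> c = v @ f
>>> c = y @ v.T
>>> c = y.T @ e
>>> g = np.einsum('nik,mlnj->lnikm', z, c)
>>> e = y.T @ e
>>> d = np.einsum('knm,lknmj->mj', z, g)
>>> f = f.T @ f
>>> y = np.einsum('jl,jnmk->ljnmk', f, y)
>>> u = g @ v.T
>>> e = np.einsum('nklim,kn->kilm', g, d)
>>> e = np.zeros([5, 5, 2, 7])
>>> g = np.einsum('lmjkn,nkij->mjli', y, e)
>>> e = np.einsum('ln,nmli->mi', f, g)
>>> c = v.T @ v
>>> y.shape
(13, 13, 7, 5, 5)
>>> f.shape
(13, 13)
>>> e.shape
(7, 2)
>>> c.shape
(5, 5)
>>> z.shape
(7, 11, 7)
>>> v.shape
(23, 5)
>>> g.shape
(13, 7, 13, 2)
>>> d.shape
(7, 5)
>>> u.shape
(5, 7, 11, 7, 23)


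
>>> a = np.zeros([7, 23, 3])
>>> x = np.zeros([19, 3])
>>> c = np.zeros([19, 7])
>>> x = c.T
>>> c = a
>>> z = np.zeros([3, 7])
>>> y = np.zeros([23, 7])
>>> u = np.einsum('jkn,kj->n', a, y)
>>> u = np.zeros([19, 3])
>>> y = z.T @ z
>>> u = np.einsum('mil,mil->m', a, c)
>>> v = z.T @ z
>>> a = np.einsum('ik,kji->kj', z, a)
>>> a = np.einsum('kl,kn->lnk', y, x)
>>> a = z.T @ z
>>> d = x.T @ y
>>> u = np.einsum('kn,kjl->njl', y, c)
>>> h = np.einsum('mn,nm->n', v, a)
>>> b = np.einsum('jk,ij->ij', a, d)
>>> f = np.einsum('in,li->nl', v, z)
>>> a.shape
(7, 7)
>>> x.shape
(7, 19)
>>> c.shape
(7, 23, 3)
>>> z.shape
(3, 7)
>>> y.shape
(7, 7)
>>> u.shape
(7, 23, 3)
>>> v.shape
(7, 7)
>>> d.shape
(19, 7)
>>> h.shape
(7,)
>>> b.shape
(19, 7)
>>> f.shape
(7, 3)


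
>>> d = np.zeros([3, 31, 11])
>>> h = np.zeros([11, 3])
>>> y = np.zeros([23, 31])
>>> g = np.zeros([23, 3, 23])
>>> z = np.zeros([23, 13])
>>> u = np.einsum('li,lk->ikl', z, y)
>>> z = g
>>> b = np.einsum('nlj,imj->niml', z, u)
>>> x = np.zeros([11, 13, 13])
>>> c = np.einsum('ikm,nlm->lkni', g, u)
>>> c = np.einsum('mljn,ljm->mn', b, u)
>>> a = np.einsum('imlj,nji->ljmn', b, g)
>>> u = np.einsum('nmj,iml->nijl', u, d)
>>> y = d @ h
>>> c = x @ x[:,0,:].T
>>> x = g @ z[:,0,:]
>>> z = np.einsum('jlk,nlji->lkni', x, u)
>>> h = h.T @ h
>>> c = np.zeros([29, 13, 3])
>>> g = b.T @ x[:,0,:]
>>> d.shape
(3, 31, 11)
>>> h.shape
(3, 3)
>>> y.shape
(3, 31, 3)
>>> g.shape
(3, 31, 13, 23)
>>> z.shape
(3, 23, 13, 11)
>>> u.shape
(13, 3, 23, 11)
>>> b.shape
(23, 13, 31, 3)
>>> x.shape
(23, 3, 23)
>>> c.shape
(29, 13, 3)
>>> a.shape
(31, 3, 13, 23)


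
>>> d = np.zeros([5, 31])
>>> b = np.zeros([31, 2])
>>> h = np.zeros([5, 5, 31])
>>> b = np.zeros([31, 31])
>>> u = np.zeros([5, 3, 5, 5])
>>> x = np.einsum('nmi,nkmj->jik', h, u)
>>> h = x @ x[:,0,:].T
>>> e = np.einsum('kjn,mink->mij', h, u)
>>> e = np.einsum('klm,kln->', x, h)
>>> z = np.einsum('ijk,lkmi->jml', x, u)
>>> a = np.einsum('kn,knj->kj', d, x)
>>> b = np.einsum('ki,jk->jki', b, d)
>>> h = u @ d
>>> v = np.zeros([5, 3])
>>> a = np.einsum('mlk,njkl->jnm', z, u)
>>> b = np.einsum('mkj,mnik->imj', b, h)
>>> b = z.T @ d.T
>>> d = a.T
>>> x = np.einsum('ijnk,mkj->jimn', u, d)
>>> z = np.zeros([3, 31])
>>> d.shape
(31, 5, 3)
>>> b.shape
(5, 5, 5)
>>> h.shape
(5, 3, 5, 31)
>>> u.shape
(5, 3, 5, 5)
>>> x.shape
(3, 5, 31, 5)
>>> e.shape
()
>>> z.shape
(3, 31)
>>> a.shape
(3, 5, 31)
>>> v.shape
(5, 3)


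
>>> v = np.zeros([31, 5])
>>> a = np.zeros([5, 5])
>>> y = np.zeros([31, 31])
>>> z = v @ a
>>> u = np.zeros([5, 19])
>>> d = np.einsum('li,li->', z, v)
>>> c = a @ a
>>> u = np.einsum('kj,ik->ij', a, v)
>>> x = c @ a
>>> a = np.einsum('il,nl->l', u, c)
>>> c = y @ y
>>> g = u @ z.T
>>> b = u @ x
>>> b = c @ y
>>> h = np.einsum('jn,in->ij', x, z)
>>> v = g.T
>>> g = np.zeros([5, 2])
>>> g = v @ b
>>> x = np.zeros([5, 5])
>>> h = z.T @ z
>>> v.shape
(31, 31)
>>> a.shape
(5,)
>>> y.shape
(31, 31)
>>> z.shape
(31, 5)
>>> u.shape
(31, 5)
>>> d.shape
()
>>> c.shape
(31, 31)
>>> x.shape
(5, 5)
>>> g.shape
(31, 31)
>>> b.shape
(31, 31)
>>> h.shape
(5, 5)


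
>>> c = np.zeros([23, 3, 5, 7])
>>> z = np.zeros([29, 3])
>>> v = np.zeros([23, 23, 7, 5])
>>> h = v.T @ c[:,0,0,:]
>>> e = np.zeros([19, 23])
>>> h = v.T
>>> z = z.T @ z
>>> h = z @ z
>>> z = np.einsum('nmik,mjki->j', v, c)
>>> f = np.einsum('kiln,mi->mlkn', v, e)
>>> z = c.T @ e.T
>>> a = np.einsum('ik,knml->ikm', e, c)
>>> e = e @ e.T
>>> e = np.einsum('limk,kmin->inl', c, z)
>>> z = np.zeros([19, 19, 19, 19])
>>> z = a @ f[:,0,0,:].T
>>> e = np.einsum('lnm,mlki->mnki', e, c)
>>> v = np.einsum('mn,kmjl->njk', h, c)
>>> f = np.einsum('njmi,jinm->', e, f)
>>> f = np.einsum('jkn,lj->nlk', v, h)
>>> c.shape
(23, 3, 5, 7)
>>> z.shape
(19, 23, 19)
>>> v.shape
(3, 5, 23)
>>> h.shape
(3, 3)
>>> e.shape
(23, 19, 5, 7)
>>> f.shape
(23, 3, 5)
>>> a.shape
(19, 23, 5)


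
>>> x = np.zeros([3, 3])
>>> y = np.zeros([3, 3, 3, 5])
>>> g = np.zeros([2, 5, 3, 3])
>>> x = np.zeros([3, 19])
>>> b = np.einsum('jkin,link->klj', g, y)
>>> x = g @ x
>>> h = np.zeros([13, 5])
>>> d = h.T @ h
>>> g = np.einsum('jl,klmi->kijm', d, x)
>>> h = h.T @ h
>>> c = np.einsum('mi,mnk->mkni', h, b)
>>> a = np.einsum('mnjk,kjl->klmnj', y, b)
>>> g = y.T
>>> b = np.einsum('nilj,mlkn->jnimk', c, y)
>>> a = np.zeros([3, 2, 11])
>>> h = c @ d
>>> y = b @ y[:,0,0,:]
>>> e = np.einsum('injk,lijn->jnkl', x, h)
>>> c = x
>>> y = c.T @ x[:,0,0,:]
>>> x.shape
(2, 5, 3, 19)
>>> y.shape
(19, 3, 5, 19)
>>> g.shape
(5, 3, 3, 3)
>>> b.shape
(5, 5, 2, 3, 3)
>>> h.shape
(5, 2, 3, 5)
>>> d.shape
(5, 5)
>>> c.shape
(2, 5, 3, 19)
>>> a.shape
(3, 2, 11)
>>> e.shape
(3, 5, 19, 5)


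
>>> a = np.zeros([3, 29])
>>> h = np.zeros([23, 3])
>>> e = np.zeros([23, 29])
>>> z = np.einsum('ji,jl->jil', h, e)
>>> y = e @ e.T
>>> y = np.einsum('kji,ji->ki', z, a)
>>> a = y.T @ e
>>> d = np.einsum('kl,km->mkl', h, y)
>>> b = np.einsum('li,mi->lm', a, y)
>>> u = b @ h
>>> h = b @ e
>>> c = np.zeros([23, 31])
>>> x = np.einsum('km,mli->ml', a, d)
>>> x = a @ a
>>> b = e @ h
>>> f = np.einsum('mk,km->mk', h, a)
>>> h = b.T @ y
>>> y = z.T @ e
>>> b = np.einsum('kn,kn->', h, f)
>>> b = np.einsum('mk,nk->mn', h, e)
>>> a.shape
(29, 29)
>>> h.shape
(29, 29)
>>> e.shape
(23, 29)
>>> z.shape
(23, 3, 29)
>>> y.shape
(29, 3, 29)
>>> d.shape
(29, 23, 3)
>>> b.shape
(29, 23)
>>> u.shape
(29, 3)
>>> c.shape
(23, 31)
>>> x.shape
(29, 29)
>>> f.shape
(29, 29)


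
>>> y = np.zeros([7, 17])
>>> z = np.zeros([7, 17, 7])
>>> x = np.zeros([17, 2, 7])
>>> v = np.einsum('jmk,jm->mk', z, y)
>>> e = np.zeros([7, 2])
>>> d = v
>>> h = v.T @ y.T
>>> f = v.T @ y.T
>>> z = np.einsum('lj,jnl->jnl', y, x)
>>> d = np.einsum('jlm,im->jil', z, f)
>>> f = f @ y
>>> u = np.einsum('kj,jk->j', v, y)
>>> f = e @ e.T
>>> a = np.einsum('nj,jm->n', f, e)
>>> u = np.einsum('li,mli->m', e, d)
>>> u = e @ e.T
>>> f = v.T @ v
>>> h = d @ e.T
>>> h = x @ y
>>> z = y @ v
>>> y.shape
(7, 17)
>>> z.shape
(7, 7)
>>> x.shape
(17, 2, 7)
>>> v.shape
(17, 7)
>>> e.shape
(7, 2)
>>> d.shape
(17, 7, 2)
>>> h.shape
(17, 2, 17)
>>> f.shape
(7, 7)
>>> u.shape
(7, 7)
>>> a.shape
(7,)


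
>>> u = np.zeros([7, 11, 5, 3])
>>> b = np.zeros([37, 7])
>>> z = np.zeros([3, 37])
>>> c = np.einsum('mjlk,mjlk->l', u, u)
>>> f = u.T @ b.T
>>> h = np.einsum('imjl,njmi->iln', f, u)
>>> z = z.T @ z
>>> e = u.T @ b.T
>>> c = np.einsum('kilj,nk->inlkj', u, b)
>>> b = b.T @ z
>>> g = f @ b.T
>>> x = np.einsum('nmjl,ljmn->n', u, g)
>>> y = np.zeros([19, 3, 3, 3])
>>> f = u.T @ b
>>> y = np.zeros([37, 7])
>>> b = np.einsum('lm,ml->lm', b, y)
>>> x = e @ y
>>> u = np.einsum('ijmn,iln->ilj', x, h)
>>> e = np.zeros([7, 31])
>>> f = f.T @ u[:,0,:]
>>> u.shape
(3, 37, 5)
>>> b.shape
(7, 37)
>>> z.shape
(37, 37)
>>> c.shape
(11, 37, 5, 7, 3)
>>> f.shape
(37, 11, 5, 5)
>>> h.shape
(3, 37, 7)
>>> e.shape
(7, 31)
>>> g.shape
(3, 5, 11, 7)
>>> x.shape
(3, 5, 11, 7)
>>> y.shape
(37, 7)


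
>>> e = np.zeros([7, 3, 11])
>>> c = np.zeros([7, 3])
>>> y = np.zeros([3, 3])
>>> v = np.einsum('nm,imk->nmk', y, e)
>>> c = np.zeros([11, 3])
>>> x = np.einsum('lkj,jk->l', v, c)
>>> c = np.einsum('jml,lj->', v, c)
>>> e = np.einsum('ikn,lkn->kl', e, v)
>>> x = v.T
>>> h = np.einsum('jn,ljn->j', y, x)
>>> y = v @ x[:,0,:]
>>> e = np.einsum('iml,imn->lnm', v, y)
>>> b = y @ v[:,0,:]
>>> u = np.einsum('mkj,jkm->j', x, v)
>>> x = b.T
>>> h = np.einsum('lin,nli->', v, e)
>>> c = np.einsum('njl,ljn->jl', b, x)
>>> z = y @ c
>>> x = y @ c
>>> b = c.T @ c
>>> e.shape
(11, 3, 3)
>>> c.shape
(3, 11)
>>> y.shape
(3, 3, 3)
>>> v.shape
(3, 3, 11)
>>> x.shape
(3, 3, 11)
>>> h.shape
()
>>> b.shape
(11, 11)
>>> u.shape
(3,)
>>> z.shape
(3, 3, 11)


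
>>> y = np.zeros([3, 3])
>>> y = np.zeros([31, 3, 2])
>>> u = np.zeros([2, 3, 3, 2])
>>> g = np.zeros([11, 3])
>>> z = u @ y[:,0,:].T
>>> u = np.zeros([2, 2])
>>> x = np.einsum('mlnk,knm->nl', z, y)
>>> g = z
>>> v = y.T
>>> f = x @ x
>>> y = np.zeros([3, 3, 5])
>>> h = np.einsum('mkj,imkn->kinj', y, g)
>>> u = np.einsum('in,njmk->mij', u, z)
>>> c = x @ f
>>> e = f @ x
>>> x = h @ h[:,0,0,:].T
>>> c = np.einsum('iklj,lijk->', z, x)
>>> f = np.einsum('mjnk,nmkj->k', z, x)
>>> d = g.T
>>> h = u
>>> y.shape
(3, 3, 5)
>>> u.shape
(3, 2, 3)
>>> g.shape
(2, 3, 3, 31)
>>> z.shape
(2, 3, 3, 31)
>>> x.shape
(3, 2, 31, 3)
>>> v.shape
(2, 3, 31)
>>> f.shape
(31,)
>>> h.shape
(3, 2, 3)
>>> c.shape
()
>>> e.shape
(3, 3)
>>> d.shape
(31, 3, 3, 2)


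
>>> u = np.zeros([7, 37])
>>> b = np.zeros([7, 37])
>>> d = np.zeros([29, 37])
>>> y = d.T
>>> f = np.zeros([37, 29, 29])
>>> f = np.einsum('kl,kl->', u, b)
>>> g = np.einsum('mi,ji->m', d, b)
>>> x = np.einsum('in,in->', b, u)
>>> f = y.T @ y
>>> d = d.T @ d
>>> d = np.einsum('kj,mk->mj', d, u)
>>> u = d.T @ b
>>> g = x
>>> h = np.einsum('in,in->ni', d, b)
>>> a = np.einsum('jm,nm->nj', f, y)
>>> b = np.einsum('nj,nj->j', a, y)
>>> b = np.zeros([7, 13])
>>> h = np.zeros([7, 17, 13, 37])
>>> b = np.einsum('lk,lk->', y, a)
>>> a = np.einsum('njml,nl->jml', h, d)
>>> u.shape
(37, 37)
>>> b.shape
()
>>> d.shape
(7, 37)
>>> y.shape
(37, 29)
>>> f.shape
(29, 29)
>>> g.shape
()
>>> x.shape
()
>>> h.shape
(7, 17, 13, 37)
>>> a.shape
(17, 13, 37)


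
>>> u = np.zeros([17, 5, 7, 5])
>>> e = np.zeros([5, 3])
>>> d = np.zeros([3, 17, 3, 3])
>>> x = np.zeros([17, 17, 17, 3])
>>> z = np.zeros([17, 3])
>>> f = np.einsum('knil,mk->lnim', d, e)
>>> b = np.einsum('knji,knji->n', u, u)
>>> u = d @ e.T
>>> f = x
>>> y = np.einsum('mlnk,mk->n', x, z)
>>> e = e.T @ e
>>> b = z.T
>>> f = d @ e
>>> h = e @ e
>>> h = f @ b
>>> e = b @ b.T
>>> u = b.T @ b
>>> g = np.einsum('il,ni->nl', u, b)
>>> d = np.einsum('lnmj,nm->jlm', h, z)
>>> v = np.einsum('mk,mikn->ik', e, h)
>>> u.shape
(17, 17)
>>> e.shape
(3, 3)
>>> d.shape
(17, 3, 3)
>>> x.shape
(17, 17, 17, 3)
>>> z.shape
(17, 3)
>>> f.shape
(3, 17, 3, 3)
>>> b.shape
(3, 17)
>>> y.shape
(17,)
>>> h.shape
(3, 17, 3, 17)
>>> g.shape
(3, 17)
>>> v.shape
(17, 3)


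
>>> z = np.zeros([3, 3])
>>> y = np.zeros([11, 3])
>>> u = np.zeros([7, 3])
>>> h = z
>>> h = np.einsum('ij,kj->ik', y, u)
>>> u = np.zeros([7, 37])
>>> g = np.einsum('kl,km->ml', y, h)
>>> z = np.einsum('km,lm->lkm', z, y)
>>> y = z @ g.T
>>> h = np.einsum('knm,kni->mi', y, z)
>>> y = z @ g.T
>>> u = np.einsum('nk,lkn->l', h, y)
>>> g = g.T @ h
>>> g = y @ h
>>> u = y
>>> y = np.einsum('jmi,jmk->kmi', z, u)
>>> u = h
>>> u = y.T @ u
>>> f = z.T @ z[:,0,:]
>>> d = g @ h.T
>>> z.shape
(11, 3, 3)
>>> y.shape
(7, 3, 3)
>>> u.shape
(3, 3, 3)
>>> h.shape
(7, 3)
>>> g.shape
(11, 3, 3)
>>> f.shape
(3, 3, 3)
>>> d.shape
(11, 3, 7)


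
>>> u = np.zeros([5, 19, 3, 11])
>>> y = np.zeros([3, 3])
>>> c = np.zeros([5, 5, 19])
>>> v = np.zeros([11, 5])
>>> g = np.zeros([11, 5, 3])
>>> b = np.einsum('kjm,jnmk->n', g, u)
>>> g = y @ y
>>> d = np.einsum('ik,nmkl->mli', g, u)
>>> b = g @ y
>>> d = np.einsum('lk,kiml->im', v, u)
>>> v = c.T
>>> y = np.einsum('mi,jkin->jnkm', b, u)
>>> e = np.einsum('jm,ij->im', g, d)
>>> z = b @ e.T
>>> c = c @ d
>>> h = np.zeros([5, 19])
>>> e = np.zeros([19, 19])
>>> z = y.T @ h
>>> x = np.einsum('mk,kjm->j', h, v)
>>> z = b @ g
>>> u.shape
(5, 19, 3, 11)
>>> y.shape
(5, 11, 19, 3)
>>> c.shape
(5, 5, 3)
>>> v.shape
(19, 5, 5)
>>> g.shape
(3, 3)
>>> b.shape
(3, 3)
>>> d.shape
(19, 3)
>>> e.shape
(19, 19)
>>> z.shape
(3, 3)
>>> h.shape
(5, 19)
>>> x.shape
(5,)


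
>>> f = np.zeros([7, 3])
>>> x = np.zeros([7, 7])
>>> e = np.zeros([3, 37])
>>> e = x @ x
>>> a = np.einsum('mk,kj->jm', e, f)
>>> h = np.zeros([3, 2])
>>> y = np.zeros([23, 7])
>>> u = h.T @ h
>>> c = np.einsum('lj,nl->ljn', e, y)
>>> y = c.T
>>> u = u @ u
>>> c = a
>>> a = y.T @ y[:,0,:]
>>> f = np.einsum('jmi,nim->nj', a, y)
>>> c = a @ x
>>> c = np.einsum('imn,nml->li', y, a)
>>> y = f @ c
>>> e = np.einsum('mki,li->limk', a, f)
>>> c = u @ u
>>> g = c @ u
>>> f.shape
(23, 7)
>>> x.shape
(7, 7)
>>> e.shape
(23, 7, 7, 7)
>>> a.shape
(7, 7, 7)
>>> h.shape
(3, 2)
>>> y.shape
(23, 23)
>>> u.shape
(2, 2)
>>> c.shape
(2, 2)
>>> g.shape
(2, 2)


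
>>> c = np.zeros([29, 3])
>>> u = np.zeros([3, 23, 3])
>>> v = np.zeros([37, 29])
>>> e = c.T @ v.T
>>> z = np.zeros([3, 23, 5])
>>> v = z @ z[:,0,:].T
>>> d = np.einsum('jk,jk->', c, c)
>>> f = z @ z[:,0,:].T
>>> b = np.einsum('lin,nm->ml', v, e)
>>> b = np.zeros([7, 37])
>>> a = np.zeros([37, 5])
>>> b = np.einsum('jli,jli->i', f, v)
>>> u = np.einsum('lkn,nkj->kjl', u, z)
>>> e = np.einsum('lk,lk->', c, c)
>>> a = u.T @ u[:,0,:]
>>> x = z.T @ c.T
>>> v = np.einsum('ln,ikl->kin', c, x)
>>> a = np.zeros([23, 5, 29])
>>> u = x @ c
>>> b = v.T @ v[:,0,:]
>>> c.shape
(29, 3)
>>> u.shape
(5, 23, 3)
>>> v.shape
(23, 5, 3)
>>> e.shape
()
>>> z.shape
(3, 23, 5)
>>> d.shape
()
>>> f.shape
(3, 23, 3)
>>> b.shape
(3, 5, 3)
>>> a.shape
(23, 5, 29)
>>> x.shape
(5, 23, 29)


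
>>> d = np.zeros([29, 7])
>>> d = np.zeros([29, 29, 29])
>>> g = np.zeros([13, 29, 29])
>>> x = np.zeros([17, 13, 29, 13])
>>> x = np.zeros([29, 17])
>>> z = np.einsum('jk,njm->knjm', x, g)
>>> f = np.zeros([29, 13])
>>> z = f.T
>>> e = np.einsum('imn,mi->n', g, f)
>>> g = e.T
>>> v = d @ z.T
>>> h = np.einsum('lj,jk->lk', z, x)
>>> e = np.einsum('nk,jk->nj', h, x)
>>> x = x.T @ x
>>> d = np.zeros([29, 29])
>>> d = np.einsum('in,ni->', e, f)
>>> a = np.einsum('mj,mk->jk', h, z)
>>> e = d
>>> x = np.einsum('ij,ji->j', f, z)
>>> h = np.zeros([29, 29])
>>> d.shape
()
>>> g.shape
(29,)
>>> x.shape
(13,)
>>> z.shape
(13, 29)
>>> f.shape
(29, 13)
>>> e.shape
()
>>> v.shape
(29, 29, 13)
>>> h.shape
(29, 29)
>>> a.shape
(17, 29)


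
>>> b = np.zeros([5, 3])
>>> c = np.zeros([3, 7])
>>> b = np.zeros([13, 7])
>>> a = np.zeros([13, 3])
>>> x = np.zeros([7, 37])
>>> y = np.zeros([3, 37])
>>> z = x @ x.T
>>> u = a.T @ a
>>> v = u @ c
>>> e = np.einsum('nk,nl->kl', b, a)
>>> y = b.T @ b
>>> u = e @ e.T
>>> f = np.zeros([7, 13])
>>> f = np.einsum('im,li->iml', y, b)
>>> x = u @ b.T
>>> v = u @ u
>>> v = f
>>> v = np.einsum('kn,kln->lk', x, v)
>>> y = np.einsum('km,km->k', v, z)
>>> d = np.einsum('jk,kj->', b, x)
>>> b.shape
(13, 7)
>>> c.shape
(3, 7)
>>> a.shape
(13, 3)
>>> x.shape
(7, 13)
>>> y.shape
(7,)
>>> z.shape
(7, 7)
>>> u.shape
(7, 7)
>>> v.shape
(7, 7)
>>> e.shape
(7, 3)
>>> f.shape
(7, 7, 13)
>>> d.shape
()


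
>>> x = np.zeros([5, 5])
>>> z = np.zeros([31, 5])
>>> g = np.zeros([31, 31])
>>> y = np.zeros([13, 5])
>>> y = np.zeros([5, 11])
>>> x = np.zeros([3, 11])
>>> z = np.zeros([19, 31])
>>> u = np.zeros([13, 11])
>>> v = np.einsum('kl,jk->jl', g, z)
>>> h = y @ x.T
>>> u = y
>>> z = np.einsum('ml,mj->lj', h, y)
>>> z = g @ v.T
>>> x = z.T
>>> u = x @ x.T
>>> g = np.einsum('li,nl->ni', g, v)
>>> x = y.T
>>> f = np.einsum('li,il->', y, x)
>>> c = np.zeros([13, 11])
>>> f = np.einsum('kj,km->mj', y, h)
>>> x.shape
(11, 5)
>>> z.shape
(31, 19)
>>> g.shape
(19, 31)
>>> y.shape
(5, 11)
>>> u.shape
(19, 19)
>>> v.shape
(19, 31)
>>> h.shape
(5, 3)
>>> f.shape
(3, 11)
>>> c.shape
(13, 11)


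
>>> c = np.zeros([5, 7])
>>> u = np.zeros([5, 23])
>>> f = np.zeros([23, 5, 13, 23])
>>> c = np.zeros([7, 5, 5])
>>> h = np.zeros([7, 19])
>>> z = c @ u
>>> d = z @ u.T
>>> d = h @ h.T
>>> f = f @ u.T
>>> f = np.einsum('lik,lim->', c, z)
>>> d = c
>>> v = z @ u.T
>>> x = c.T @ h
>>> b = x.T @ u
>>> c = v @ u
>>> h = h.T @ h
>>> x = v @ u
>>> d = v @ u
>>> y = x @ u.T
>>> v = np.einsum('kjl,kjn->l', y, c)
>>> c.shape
(7, 5, 23)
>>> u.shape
(5, 23)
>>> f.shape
()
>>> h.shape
(19, 19)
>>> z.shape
(7, 5, 23)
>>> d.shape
(7, 5, 23)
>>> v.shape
(5,)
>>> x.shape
(7, 5, 23)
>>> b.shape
(19, 5, 23)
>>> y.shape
(7, 5, 5)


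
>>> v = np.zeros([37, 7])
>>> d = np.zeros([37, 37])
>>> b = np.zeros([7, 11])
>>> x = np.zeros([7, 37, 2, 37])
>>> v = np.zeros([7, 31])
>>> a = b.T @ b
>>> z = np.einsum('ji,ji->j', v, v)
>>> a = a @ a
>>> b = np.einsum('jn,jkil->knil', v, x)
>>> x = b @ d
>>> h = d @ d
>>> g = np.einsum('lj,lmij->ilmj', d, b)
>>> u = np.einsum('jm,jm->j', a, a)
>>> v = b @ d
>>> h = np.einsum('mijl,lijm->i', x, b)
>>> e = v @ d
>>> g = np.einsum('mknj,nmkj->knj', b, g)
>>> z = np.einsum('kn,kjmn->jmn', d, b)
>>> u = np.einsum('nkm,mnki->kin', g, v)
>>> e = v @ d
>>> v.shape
(37, 31, 2, 37)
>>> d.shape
(37, 37)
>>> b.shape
(37, 31, 2, 37)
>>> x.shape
(37, 31, 2, 37)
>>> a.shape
(11, 11)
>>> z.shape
(31, 2, 37)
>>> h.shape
(31,)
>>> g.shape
(31, 2, 37)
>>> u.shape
(2, 37, 31)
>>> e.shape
(37, 31, 2, 37)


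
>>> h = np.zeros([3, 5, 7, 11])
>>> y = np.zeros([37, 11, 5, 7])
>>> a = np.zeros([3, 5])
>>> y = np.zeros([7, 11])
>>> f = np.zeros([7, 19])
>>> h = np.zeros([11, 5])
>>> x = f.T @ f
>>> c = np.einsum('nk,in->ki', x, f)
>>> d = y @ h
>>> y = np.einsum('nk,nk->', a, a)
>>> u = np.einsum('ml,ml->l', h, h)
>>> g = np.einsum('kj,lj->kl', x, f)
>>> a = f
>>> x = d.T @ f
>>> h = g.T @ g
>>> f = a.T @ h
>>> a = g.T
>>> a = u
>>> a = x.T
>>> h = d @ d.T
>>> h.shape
(7, 7)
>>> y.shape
()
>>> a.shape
(19, 5)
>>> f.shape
(19, 7)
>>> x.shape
(5, 19)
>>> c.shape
(19, 7)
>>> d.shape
(7, 5)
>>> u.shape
(5,)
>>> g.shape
(19, 7)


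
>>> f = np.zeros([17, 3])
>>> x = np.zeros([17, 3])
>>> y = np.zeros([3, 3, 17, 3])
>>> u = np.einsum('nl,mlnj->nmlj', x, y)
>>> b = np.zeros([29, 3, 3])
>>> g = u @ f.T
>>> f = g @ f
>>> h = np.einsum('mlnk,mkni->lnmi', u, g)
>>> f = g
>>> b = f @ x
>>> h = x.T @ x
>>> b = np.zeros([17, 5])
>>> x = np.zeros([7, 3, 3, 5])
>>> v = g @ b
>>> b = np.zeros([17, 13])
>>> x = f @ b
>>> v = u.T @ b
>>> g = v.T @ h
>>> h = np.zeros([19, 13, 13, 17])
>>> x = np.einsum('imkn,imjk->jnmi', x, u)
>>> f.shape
(17, 3, 3, 17)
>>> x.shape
(3, 13, 3, 17)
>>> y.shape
(3, 3, 17, 3)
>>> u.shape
(17, 3, 3, 3)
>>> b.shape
(17, 13)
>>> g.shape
(13, 3, 3, 3)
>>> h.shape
(19, 13, 13, 17)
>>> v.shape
(3, 3, 3, 13)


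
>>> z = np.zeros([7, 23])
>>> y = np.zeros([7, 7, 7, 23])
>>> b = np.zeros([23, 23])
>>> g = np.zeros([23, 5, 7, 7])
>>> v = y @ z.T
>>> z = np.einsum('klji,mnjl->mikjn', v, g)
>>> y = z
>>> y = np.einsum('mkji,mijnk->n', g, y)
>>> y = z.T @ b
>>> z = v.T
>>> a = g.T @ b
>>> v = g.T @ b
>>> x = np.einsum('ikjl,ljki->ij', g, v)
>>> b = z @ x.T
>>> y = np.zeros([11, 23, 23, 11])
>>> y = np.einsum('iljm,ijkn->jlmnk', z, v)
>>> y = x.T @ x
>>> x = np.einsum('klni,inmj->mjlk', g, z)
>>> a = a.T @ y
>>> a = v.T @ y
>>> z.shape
(7, 7, 7, 7)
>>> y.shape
(7, 7)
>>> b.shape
(7, 7, 7, 23)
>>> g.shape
(23, 5, 7, 7)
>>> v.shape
(7, 7, 5, 23)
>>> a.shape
(23, 5, 7, 7)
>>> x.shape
(7, 7, 5, 23)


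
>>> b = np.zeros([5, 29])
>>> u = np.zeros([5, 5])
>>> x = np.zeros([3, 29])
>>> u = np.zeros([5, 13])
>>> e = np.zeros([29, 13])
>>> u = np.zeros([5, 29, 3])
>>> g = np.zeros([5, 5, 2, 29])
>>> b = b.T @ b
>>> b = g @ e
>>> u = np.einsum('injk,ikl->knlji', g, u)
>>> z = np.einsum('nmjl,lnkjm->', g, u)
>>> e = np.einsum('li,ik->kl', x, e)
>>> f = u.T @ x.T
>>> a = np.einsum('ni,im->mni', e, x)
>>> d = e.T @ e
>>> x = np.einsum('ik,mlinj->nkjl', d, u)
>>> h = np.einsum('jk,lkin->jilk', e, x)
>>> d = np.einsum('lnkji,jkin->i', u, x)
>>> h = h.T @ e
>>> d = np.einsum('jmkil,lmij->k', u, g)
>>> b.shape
(5, 5, 2, 13)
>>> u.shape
(29, 5, 3, 2, 5)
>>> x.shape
(2, 3, 5, 5)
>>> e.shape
(13, 3)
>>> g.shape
(5, 5, 2, 29)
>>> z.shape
()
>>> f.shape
(5, 2, 3, 5, 3)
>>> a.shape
(29, 13, 3)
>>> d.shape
(3,)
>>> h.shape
(3, 2, 5, 3)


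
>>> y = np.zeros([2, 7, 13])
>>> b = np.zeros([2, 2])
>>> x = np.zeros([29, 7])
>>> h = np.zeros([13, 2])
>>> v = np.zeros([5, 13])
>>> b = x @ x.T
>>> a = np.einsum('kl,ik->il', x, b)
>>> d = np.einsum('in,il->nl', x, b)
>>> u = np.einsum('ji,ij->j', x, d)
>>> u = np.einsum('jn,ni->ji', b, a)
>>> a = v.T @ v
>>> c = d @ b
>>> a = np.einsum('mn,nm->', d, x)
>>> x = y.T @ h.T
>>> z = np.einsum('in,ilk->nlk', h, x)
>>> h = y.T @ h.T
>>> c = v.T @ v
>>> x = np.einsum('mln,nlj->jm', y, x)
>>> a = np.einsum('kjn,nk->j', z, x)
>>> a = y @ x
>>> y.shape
(2, 7, 13)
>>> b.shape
(29, 29)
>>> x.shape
(13, 2)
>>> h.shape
(13, 7, 13)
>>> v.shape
(5, 13)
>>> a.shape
(2, 7, 2)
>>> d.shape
(7, 29)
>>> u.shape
(29, 7)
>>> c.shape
(13, 13)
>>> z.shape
(2, 7, 13)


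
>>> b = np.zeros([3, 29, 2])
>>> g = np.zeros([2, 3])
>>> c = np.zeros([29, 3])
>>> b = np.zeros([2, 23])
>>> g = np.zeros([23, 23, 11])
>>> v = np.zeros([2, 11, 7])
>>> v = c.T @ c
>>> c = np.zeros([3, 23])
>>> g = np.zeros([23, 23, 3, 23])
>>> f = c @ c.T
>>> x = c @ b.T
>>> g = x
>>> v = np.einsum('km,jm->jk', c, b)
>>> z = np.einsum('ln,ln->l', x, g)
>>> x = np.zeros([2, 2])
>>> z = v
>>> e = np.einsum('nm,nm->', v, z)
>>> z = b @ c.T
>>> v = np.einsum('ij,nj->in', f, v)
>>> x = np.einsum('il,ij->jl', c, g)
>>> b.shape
(2, 23)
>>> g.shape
(3, 2)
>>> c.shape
(3, 23)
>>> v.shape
(3, 2)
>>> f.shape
(3, 3)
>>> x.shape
(2, 23)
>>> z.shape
(2, 3)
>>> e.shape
()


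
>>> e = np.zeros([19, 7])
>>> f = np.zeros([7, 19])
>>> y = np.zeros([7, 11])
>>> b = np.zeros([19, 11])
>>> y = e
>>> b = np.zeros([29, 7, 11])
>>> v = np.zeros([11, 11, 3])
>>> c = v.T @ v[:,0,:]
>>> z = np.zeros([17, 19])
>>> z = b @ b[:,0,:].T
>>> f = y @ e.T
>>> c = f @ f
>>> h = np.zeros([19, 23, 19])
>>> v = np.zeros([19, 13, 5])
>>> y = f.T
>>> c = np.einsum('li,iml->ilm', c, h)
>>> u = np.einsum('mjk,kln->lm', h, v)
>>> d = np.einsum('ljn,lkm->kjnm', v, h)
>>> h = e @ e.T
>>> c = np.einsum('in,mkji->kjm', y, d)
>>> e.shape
(19, 7)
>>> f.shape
(19, 19)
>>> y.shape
(19, 19)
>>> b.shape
(29, 7, 11)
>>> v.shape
(19, 13, 5)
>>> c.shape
(13, 5, 23)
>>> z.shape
(29, 7, 29)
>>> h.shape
(19, 19)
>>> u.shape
(13, 19)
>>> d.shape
(23, 13, 5, 19)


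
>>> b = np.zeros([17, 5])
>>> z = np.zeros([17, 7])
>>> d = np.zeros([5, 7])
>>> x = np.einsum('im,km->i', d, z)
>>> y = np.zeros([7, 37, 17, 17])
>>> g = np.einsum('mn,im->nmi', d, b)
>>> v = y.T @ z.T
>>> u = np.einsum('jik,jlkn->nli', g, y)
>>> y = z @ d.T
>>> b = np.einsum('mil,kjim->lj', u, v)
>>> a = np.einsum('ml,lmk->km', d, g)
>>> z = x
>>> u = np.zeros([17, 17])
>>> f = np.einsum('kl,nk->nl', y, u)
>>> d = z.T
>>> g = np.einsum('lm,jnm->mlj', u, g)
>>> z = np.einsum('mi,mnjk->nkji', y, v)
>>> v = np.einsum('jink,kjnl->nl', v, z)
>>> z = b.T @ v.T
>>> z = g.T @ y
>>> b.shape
(5, 17)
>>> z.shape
(7, 17, 5)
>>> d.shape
(5,)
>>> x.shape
(5,)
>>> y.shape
(17, 5)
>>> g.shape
(17, 17, 7)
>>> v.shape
(37, 5)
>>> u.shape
(17, 17)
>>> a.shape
(17, 5)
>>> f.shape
(17, 5)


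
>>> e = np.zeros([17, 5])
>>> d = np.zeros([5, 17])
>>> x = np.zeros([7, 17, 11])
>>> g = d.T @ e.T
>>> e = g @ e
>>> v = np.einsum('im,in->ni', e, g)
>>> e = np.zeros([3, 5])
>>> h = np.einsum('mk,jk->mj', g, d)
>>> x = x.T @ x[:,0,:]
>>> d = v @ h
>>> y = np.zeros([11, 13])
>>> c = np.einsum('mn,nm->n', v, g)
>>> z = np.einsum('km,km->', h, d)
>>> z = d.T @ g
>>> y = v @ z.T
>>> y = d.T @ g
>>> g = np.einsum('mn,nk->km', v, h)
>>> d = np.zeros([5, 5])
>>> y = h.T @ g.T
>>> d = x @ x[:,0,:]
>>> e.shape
(3, 5)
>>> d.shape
(11, 17, 11)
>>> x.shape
(11, 17, 11)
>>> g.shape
(5, 17)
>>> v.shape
(17, 17)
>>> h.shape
(17, 5)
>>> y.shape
(5, 5)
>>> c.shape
(17,)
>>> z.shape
(5, 17)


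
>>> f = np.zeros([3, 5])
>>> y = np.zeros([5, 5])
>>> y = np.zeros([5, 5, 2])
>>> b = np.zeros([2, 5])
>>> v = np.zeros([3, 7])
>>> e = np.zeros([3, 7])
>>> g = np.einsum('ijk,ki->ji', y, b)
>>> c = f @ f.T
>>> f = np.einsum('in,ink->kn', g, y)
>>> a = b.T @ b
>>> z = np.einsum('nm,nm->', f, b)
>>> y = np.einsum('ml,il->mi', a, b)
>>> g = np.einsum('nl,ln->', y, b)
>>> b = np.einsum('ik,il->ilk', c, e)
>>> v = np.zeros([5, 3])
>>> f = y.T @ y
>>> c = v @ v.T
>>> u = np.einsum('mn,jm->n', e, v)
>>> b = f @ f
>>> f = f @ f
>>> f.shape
(2, 2)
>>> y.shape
(5, 2)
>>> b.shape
(2, 2)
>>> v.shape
(5, 3)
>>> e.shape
(3, 7)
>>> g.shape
()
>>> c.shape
(5, 5)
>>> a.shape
(5, 5)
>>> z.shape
()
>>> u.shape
(7,)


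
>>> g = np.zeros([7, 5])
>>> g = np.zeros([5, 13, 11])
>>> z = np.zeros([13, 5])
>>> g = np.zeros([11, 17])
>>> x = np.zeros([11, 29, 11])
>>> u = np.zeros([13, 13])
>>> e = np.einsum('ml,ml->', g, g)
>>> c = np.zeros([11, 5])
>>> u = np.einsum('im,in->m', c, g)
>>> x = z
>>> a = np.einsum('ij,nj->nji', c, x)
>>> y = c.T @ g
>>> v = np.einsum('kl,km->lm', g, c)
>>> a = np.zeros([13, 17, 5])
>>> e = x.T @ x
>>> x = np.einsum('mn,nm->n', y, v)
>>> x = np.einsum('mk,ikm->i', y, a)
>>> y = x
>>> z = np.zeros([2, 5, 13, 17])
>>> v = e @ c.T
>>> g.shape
(11, 17)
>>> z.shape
(2, 5, 13, 17)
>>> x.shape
(13,)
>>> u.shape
(5,)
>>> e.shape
(5, 5)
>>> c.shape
(11, 5)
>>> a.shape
(13, 17, 5)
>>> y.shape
(13,)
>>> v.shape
(5, 11)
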